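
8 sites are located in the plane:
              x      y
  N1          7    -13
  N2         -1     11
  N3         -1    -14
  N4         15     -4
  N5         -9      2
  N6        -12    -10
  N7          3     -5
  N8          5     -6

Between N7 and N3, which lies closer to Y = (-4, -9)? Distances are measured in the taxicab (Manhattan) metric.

d(Y,N7) = |-4−3| + |-9−(-5)| = 7 + 4 = 11
d(Y,N3) = |-4−(-1)| + |-9−(-14)| = 3 + 5 = 8
11 > 8, so N3 is closer.

N3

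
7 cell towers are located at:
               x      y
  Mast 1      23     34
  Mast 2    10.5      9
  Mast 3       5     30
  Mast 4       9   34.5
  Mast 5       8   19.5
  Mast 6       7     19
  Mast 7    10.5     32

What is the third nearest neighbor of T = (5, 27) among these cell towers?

Since √ is increasing, it suffices to compare squared distances:
d²(T, Mast 1) = (5−23)² + (27−34)² = 324 + 49 = 373
d²(T, Mast 2) = (5−10.5)² + (27−9)² = 30.25 + 324 = 354.25
d²(T, Mast 3) = (5−5)² + (27−30)² = 0 + 9 = 9
d²(T, Mast 4) = (5−9)² + (27−34.5)² = 16 + 56.25 = 72.25
d²(T, Mast 5) = (5−8)² + (27−19.5)² = 9 + 56.25 = 65.25
d²(T, Mast 6) = (5−7)² + (27−19)² = 4 + 64 = 68
d²(T, Mast 7) = (5−10.5)² + (27−32)² = 30.25 + 25 = 55.25
Sorted ascending: Mast 3, Mast 7, Mast 5, Mast 6, … — the third-nearest is Mast 5.

Mast 5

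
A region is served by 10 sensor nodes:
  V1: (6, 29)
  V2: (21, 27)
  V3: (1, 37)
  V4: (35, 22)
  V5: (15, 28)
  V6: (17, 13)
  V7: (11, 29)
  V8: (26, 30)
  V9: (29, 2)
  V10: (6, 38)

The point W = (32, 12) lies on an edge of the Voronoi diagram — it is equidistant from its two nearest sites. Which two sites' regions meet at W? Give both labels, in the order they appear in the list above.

V4 and V9

Squared distances from W to each site:
|WV1|² = 676 + 289 = 965
|WV2|² = 121 + 225 = 346
|WV3|² = 961 + 625 = 1586
|WV4|² = 9 + 100 = 109
|WV5|² = 289 + 256 = 545
|WV6|² = 225 + 1 = 226
|WV7|² = 441 + 289 = 730
|WV8|² = 36 + 324 = 360
|WV9|² = 9 + 100 = 109
d²(W, V10) = 676 + 676 = 1352
W is equidistant from V4 and V9 (both at squared distance 109), and every other site is strictly farther — so W lies on the V4–V9 Voronoi edge.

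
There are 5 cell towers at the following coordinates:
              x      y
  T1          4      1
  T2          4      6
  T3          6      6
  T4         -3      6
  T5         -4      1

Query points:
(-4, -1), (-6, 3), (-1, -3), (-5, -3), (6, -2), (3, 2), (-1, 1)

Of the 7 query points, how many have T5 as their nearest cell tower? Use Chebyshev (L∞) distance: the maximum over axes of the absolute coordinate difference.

5

(-4, -1) — d to each: T1:8, T2:8, T3:10, T4:7, T5:2 → nearest is T5
(-6, 3) — d to each: T1:10, T2:10, T3:12, T4:3, T5:2 → nearest is T5
(-1, -3) — d to each: T1:5, T2:9, T3:9, T4:9, T5:4 → nearest is T5
(-5, -3) — d to each: T1:9, T2:9, T3:11, T4:9, T5:4 → nearest is T5
(6, -2) — d to each: T1:3, T2:8, T3:8, T4:9, T5:10 → nearest is T1
(3, 2) — d to each: T1:1, T2:4, T3:4, T4:6, T5:7 → nearest is T1
(-1, 1) — d to each: T1:5, T2:5, T3:7, T4:5, T5:3 → nearest is T5
5 of the 7 points have T5 as nearest.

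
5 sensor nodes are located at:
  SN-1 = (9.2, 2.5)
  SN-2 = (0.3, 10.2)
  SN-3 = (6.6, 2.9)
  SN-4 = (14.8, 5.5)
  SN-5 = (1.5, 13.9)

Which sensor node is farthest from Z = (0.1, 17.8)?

SN-4

Squared Euclidean distances:
d²(Z, SN-1) = (0.1−9.2)² + (17.8−2.5)² = 82.81 + 234.09 = 316.9
d²(Z, SN-2) = (0.1−0.3)² + (17.8−10.2)² = 0.04 + 57.76 = 57.8
d²(Z, SN-3) = (0.1−6.6)² + (17.8−2.9)² = 42.25 + 222.01 = 264.26
d²(Z, SN-4) = (0.1−14.8)² + (17.8−5.5)² = 216.09 + 151.29 = 367.38
d²(Z, SN-5) = (0.1−1.5)² + (17.8−13.9)² = 1.96 + 15.21 = 17.17
The largest is to SN-4.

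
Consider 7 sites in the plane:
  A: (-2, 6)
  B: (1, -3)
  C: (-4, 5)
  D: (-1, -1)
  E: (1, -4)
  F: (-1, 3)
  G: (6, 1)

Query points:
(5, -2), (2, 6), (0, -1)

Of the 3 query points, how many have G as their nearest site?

(5, -2) — d² to each: A:113, B:17, C:130, D:37, E:20, F:61, G:10 → nearest is G
(2, 6) — d² to each: A:16, B:82, C:37, D:58, E:101, F:18, G:41 → nearest is A
(0, -1) — d² to each: A:53, B:5, C:52, D:1, E:10, F:17, G:40 → nearest is D
1 of the 3 points has G as nearest.

1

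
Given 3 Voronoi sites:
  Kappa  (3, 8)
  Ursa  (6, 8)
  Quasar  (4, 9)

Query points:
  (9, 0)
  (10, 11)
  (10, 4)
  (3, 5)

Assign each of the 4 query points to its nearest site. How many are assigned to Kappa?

(9, 0) — d² to each: Kappa:100, Ursa:73, Quasar:106 → nearest is Ursa
(10, 11) — d² to each: Kappa:58, Ursa:25, Quasar:40 → nearest is Ursa
(10, 4) — d² to each: Kappa:65, Ursa:32, Quasar:61 → nearest is Ursa
(3, 5) — d² to each: Kappa:9, Ursa:18, Quasar:17 → nearest is Kappa
1 of the 4 points has Kappa as nearest.

1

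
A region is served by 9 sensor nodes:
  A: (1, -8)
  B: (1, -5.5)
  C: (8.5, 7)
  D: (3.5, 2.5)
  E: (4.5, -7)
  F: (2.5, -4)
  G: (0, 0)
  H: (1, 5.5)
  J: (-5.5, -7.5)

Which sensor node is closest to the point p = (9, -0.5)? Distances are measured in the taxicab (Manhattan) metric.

d(p,A) = |9−1| + |-0.5−(-8)| = 8 + 7.5 = 15.5
d(p,B) = |9−1| + |-0.5−(-5.5)| = 8 + 5 = 13
d(p,C) = |9−8.5| + |-0.5−7| = 0.5 + 7.5 = 8
d(p,D) = |9−3.5| + |-0.5−2.5| = 5.5 + 3 = 8.5
d(p,E) = |9−4.5| + |-0.5−(-7)| = 4.5 + 6.5 = 11
d(p,F) = |9−2.5| + |-0.5−(-4)| = 6.5 + 3.5 = 10
d(p,G) = |9−0| + |-0.5−0| = 9 + 0.5 = 9.5
d(p,H) = |9−1| + |-0.5−5.5| = 8 + 6 = 14
d(p,J) = |9−(-5.5)| + |-0.5−(-7.5)| = 14.5 + 7 = 21.5
C is nearest.

C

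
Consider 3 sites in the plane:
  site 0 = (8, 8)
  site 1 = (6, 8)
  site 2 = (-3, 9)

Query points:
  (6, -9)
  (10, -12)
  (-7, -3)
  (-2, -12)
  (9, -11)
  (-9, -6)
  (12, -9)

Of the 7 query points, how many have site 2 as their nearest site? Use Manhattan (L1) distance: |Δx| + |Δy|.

3

(6, -9) — d to each: site 0:19, site 1:17, site 2:27 → nearest is site 1
(10, -12) — d to each: site 0:22, site 1:24, site 2:34 → nearest is site 0
(-7, -3) — d to each: site 0:26, site 1:24, site 2:16 → nearest is site 2
(-2, -12) — d to each: site 0:30, site 1:28, site 2:22 → nearest is site 2
(9, -11) — d to each: site 0:20, site 1:22, site 2:32 → nearest is site 0
(-9, -6) — d to each: site 0:31, site 1:29, site 2:21 → nearest is site 2
(12, -9) — d to each: site 0:21, site 1:23, site 2:33 → nearest is site 0
3 of the 7 points have site 2 as nearest.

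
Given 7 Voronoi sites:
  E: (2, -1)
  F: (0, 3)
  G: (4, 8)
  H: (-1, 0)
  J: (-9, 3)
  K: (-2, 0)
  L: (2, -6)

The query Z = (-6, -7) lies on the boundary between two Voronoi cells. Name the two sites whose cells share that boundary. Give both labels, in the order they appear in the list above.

K and L

Squared distances from Z to each site:
|ZE|² = 64 + 36 = 100
|ZF|² = 36 + 100 = 136
|ZG|² = 100 + 225 = 325
|ZH|² = 25 + 49 = 74
|ZJ|² = 9 + 100 = 109
|ZK|² = 16 + 49 = 65
|ZL|² = 64 + 1 = 65
Z is equidistant from K and L (both at squared distance 65), and every other site is strictly farther — so Z lies on the K–L Voronoi edge.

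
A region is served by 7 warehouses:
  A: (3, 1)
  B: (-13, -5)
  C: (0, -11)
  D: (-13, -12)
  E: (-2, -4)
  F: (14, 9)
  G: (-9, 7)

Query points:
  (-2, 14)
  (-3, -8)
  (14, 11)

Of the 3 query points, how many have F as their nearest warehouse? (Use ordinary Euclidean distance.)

1

(-2, 14) — d² to each: A:194, B:482, C:629, D:797, E:324, F:281, G:98 → nearest is G
(-3, -8) — d² to each: A:117, B:109, C:18, D:116, E:17, F:578, G:261 → nearest is E
(14, 11) — d² to each: A:221, B:985, C:680, D:1258, E:481, F:4, G:545 → nearest is F
1 of the 3 points has F as nearest.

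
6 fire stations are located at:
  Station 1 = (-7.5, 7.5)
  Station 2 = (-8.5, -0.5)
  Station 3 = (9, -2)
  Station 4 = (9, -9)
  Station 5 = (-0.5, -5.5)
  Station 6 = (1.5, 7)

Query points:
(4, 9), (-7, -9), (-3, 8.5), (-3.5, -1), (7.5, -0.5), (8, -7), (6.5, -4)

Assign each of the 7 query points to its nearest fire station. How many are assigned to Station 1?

1

(4, 9) — d² to each: Station 1:134.5, Station 2:246.5, Station 3:146, Station 4:349, Station 5:230.5, Station 6:10.25 → nearest is Station 6
(-7, -9) — d² to each: Station 1:272.5, Station 2:74.5, Station 3:305, Station 4:256, Station 5:54.5, Station 6:328.25 → nearest is Station 5
(-3, 8.5) — d² to each: Station 1:21.25, Station 2:111.25, Station 3:254.25, Station 4:450.25, Station 5:202.25, Station 6:22.5 → nearest is Station 1
(-3.5, -1) — d² to each: Station 1:88.25, Station 2:25.25, Station 3:157.25, Station 4:220.25, Station 5:29.25, Station 6:89 → nearest is Station 2
(7.5, -0.5) — d² to each: Station 1:289, Station 2:256, Station 3:4.5, Station 4:74.5, Station 5:89, Station 6:92.25 → nearest is Station 3
(8, -7) — d² to each: Station 1:450.5, Station 2:314.5, Station 3:26, Station 4:5, Station 5:74.5, Station 6:238.25 → nearest is Station 4
(6.5, -4) — d² to each: Station 1:328.25, Station 2:237.25, Station 3:10.25, Station 4:31.25, Station 5:51.25, Station 6:146 → nearest is Station 3
1 of the 7 points has Station 1 as nearest.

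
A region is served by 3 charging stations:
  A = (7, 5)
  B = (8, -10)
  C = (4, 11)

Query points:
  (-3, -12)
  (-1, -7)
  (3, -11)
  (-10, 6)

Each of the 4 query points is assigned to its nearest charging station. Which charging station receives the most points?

(-3, -12) — d² to each: A:389, B:125, C:578 → nearest is B
(-1, -7) — d² to each: A:208, B:90, C:349 → nearest is B
(3, -11) — d² to each: A:272, B:26, C:485 → nearest is B
(-10, 6) — d² to each: A:290, B:580, C:221 → nearest is C
Tally — B:3, C:1. B captures the most (3).

B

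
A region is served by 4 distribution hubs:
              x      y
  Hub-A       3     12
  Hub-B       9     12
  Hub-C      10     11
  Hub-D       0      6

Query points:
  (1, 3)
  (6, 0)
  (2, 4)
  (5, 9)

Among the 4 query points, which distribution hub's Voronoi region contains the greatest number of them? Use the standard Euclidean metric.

Hub-D

(1, 3) — d² to each: Hub-A:85, Hub-B:145, Hub-C:145, Hub-D:10 → nearest is Hub-D
(6, 0) — d² to each: Hub-A:153, Hub-B:153, Hub-C:137, Hub-D:72 → nearest is Hub-D
(2, 4) — d² to each: Hub-A:65, Hub-B:113, Hub-C:113, Hub-D:8 → nearest is Hub-D
(5, 9) — d² to each: Hub-A:13, Hub-B:25, Hub-C:29, Hub-D:34 → nearest is Hub-A
Tally — Hub-A:1, Hub-D:3. Hub-D captures the most (3).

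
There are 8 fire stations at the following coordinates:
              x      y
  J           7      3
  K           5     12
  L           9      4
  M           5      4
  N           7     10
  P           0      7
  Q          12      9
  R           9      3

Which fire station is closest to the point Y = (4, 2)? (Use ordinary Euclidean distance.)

M

Since √ is increasing, it suffices to compare squared distances:
|YJ|² = 9 + 1 = 10
|YK|² = 1 + 100 = 101
|YL|² = 25 + 4 = 29
|YM|² = 1 + 4 = 5
|YN|² = 9 + 64 = 73
|YP|² = 16 + 25 = 41
|YQ|² = 64 + 49 = 113
|YR|² = 25 + 1 = 26
Minimum is at M.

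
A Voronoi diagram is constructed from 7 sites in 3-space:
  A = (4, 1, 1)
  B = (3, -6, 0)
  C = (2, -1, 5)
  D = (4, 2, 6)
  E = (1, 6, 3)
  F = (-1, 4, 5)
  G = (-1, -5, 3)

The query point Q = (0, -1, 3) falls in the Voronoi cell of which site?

Since √ is increasing, it suffices to compare squared distances:
|QA|² = (0−4)² + (-1−1)² + (3−1)² = 16 + 4 + 4 = 24
|QB|² = (0−3)² + (-1−(-6))² + (3−0)² = 9 + 25 + 9 = 43
|QC|² = (0−2)² + (-1−(-1))² + (3−5)² = 4 + 0 + 4 = 8
|QD|² = (0−4)² + (-1−2)² + (3−6)² = 16 + 9 + 9 = 34
|QE|² = (0−1)² + (-1−6)² + (3−3)² = 1 + 49 + 0 = 50
|QF|² = (0−(-1))² + (-1−4)² + (3−5)² = 1 + 25 + 4 = 30
|QG|² = (0−(-1))² + (-1−(-5))² + (3−3)² = 1 + 16 + 0 = 17
C is nearest.

C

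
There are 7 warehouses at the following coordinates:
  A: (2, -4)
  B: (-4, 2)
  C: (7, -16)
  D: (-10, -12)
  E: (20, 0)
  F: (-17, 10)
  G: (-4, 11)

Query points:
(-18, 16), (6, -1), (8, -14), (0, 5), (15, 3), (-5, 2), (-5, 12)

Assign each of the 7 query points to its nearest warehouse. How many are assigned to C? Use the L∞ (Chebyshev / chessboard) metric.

(-18, 16) — d to each: A:20, B:14, C:32, D:28, E:38, F:6, G:14 → nearest is F
(6, -1) — d to each: A:4, B:10, C:15, D:16, E:14, F:23, G:12 → nearest is A
(8, -14) — d to each: A:10, B:16, C:2, D:18, E:14, F:25, G:25 → nearest is C
(0, 5) — d to each: A:9, B:4, C:21, D:17, E:20, F:17, G:6 → nearest is B
(15, 3) — d to each: A:13, B:19, C:19, D:25, E:5, F:32, G:19 → nearest is E
(-5, 2) — d to each: A:7, B:1, C:18, D:14, E:25, F:12, G:9 → nearest is B
(-5, 12) — d to each: A:16, B:10, C:28, D:24, E:25, F:12, G:1 → nearest is G
1 of the 7 points has C as nearest.

1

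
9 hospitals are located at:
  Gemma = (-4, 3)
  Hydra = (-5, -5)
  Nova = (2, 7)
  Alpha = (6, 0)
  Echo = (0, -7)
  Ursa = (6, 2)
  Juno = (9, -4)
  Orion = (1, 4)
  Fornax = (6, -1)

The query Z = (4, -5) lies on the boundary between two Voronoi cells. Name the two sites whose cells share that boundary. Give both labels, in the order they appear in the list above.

Echo and Fornax

Squared distances from Z to each site:
d²(Z, Gemma) = (4−(-4))² + (-5−3)² = 64 + 64 = 128
d²(Z, Hydra) = (4−(-5))² + (-5−(-5))² = 81 + 0 = 81
d²(Z, Nova) = (4−2)² + (-5−7)² = 4 + 144 = 148
d²(Z, Alpha) = (4−6)² + (-5−0)² = 4 + 25 = 29
d²(Z, Echo) = (4−0)² + (-5−(-7))² = 16 + 4 = 20
d²(Z, Ursa) = (4−6)² + (-5−2)² = 4 + 49 = 53
d²(Z, Juno) = (4−9)² + (-5−(-4))² = 25 + 1 = 26
d²(Z, Orion) = (4−1)² + (-5−4)² = 9 + 81 = 90
d²(Z, Fornax) = (4−6)² + (-5−(-1))² = 4 + 16 = 20
Z is equidistant from Echo and Fornax (both at squared distance 20), and every other site is strictly farther — so Z lies on the Echo–Fornax Voronoi edge.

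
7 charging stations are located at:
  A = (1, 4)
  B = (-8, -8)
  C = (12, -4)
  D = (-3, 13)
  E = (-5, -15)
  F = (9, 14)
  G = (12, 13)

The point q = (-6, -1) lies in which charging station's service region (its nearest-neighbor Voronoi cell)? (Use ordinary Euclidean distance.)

B

Compare squared distances (the ordering matches that of the actual distances):
|qA|² = (-6−1)² + (-1−4)² = 49 + 25 = 74
|qB|² = (-6−(-8))² + (-1−(-8))² = 4 + 49 = 53
|qC|² = (-6−12)² + (-1−(-4))² = 324 + 9 = 333
|qD|² = (-6−(-3))² + (-1−13)² = 9 + 196 = 205
|qE|² = (-6−(-5))² + (-1−(-15))² = 1 + 196 = 197
|qF|² = (-6−9)² + (-1−14)² = 225 + 225 = 450
|qG|² = (-6−12)² + (-1−13)² = 324 + 196 = 520
Minimum is at B.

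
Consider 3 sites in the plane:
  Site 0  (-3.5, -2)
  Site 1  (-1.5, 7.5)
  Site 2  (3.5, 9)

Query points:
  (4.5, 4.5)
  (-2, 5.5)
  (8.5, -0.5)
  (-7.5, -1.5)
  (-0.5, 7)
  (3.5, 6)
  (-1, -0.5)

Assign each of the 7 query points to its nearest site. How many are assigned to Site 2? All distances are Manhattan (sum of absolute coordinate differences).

2

(4.5, 4.5) — d to each: Site 0:14.5, Site 1:9, Site 2:5.5 → nearest is Site 2
(-2, 5.5) — d to each: Site 0:9, Site 1:2.5, Site 2:9 → nearest is Site 1
(8.5, -0.5) — d to each: Site 0:13.5, Site 1:18, Site 2:14.5 → nearest is Site 0
(-7.5, -1.5) — d to each: Site 0:4.5, Site 1:15, Site 2:21.5 → nearest is Site 0
(-0.5, 7) — d to each: Site 0:12, Site 1:1.5, Site 2:6 → nearest is Site 1
(3.5, 6) — d to each: Site 0:15, Site 1:6.5, Site 2:3 → nearest is Site 2
(-1, -0.5) — d to each: Site 0:4, Site 1:8.5, Site 2:14 → nearest is Site 0
2 of the 7 points have Site 2 as nearest.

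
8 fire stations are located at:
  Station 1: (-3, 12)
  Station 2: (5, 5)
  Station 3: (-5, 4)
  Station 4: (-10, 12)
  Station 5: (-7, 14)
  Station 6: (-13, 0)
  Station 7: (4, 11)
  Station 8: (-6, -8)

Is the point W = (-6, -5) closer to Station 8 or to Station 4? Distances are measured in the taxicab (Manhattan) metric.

d(W, Station 8) = |-6−(-6)| + |-5−(-8)| = 0 + 3 = 3
d(W, Station 4) = |-6−(-10)| + |-5−12| = 4 + 17 = 21
3 < 21, so Station 8 is closer.

Station 8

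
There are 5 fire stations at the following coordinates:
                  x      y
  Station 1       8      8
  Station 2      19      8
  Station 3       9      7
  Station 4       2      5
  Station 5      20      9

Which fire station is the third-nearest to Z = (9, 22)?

Station 5

Compare squared distances (the ordering matches that of the actual distances):
d²(Z, Station 1) = 1 + 196 = 197
d²(Z, Station 2) = 100 + 196 = 296
d²(Z, Station 3) = 0 + 225 = 225
d²(Z, Station 4) = 49 + 289 = 338
d²(Z, Station 5) = 121 + 169 = 290
Sorted ascending: Station 1, Station 3, Station 5, Station 2, … — the third-nearest is Station 5.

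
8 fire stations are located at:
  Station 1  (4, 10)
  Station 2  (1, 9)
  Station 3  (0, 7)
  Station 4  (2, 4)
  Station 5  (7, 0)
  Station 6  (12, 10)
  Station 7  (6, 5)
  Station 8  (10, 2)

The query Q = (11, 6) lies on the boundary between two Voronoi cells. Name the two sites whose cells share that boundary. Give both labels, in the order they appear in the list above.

Station 6 and Station 8

Squared distances from Q to each site:
d²(Q, Station 1) = (11−4)² + (6−10)² = 49 + 16 = 65
d²(Q, Station 2) = (11−1)² + (6−9)² = 100 + 9 = 109
d²(Q, Station 3) = (11−0)² + (6−7)² = 121 + 1 = 122
d²(Q, Station 4) = (11−2)² + (6−4)² = 81 + 4 = 85
d²(Q, Station 5) = (11−7)² + (6−0)² = 16 + 36 = 52
d²(Q, Station 6) = (11−12)² + (6−10)² = 1 + 16 = 17
d²(Q, Station 7) = (11−6)² + (6−5)² = 25 + 1 = 26
d²(Q, Station 8) = (11−10)² + (6−2)² = 1 + 16 = 17
Q is equidistant from Station 6 and Station 8 (both at squared distance 17), and every other site is strictly farther — so Q lies on the Station 6–Station 8 Voronoi edge.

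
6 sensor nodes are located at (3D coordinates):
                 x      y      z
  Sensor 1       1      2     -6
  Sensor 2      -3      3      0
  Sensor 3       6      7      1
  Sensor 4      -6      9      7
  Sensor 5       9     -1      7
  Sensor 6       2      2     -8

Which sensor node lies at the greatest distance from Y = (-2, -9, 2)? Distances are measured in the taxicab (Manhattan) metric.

Sensor 4

d(Y, Sensor 1) = |-2−1| + |-9−2| + |2−(-6)| = 3 + 11 + 8 = 22
d(Y, Sensor 2) = |-2−(-3)| + |-9−3| + |2−0| = 1 + 12 + 2 = 15
d(Y, Sensor 3) = |-2−6| + |-9−7| + |2−1| = 8 + 16 + 1 = 25
d(Y, Sensor 4) = |-2−(-6)| + |-9−9| + |2−7| = 4 + 18 + 5 = 27
d(Y, Sensor 5) = |-2−9| + |-9−(-1)| + |2−7| = 11 + 8 + 5 = 24
d(Y, Sensor 6) = |-2−2| + |-9−2| + |2−(-8)| = 4 + 11 + 10 = 25
The largest is to Sensor 4.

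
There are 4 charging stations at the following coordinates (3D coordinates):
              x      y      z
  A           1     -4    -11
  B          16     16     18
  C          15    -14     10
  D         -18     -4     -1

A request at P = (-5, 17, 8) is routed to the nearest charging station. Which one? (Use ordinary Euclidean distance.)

B

Squared Euclidean distances:
|PA|² = 36 + 441 + 361 = 838
|PB|² = 441 + 1 + 100 = 542
|PC|² = 400 + 961 + 4 = 1365
|PD|² = 169 + 441 + 81 = 691
B is nearest.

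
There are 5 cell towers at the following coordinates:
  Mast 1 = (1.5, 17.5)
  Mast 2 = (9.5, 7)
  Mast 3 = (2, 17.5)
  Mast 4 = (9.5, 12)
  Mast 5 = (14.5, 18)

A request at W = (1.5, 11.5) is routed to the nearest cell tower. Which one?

Since √ is increasing, it suffices to compare squared distances:
d²(W, Mast 1) = (1.5−1.5)² + (11.5−17.5)² = 0 + 36 = 36
d²(W, Mast 2) = (1.5−9.5)² + (11.5−7)² = 64 + 20.25 = 84.25
d²(W, Mast 3) = (1.5−2)² + (11.5−17.5)² = 0.25 + 36 = 36.25
d²(W, Mast 4) = (1.5−9.5)² + (11.5−12)² = 64 + 0.25 = 64.25
d²(W, Mast 5) = (1.5−14.5)² + (11.5−18)² = 169 + 42.25 = 211.25
The smallest is to Mast 1, so W lies in the Voronoi region of Mast 1.

Mast 1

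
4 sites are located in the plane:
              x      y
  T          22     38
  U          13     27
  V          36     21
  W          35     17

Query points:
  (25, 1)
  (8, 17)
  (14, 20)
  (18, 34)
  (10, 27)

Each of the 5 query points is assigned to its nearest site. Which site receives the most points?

U

(25, 1) — d² to each: T:1378, U:820, V:521, W:356 → nearest is W
(8, 17) — d² to each: T:637, U:125, V:800, W:729 → nearest is U
(14, 20) — d² to each: T:388, U:50, V:485, W:450 → nearest is U
(18, 34) — d² to each: T:32, U:74, V:493, W:578 → nearest is T
(10, 27) — d² to each: T:265, U:9, V:712, W:725 → nearest is U
Tally — T:1, U:3, W:1. U captures the most (3).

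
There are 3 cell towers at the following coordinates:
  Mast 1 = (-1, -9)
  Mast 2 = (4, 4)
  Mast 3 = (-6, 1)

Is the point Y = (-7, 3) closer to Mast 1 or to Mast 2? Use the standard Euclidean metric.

Mast 2

Compare squared distances:
d²(Y, Mast 1) = (-7−(-1))² + (3−(-9))² = 36 + 144 = 180
d²(Y, Mast 2) = (-7−4)² + (3−4)² = 121 + 1 = 122
180 > 122, so Mast 2 is closer.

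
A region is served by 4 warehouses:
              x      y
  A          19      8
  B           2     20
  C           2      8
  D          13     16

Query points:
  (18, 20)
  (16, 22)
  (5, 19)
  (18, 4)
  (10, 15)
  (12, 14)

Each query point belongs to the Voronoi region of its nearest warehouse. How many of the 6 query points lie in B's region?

1

(18, 20) — d² to each: A:145, B:256, C:400, D:41 → nearest is D
(16, 22) — d² to each: A:205, B:200, C:392, D:45 → nearest is D
(5, 19) — d² to each: A:317, B:10, C:130, D:73 → nearest is B
(18, 4) — d² to each: A:17, B:512, C:272, D:169 → nearest is A
(10, 15) — d² to each: A:130, B:89, C:113, D:10 → nearest is D
(12, 14) — d² to each: A:85, B:136, C:136, D:5 → nearest is D
1 of the 6 points has B as nearest.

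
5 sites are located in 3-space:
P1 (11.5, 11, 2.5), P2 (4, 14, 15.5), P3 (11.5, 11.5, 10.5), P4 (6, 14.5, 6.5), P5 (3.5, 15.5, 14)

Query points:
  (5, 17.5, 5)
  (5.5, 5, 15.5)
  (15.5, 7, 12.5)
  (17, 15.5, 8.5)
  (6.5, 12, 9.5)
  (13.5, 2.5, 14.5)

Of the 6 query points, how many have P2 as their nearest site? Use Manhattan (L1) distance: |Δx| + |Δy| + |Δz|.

(5, 17.5, 5) — d to each: P1:15.5, P2:15, P3:18, P4:5.5, P5:12.5 → nearest is P4
(5.5, 5, 15.5) — d to each: P1:25, P2:10.5, P3:17.5, P4:19, P5:14 → nearest is P2
(15.5, 7, 12.5) — d to each: P1:18, P2:21.5, P3:10.5, P4:23, P5:22 → nearest is P3
(17, 15.5, 8.5) — d to each: P1:16, P2:21.5, P3:11.5, P4:14, P5:19 → nearest is P3
(6.5, 12, 9.5) — d to each: P1:13, P2:10.5, P3:6.5, P4:6, P5:11 → nearest is P4
(13.5, 2.5, 14.5) — d to each: P1:22.5, P2:22, P3:15, P4:27.5, P5:23.5 → nearest is P3
1 of the 6 points has P2 as nearest.

1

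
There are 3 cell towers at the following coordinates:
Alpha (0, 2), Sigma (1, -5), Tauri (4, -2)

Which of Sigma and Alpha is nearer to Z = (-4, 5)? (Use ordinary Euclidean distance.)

Compare squared distances:
d²(Z, Sigma) = (-4−1)² + (5−(-5))² = 25 + 100 = 125
d²(Z, Alpha) = (-4−0)² + (5−2)² = 16 + 9 = 25
125 > 25, so Alpha is closer.

Alpha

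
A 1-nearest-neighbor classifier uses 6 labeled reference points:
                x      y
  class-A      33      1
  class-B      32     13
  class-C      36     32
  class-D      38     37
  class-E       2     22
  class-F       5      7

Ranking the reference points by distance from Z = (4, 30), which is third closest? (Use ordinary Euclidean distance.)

class-C

Squared Euclidean distances:
d²(Z, class-A) = (4−33)² + (30−1)² = 841 + 841 = 1682
d²(Z, class-B) = (4−32)² + (30−13)² = 784 + 289 = 1073
d²(Z, class-C) = (4−36)² + (30−32)² = 1024 + 4 = 1028
d²(Z, class-D) = (4−38)² + (30−37)² = 1156 + 49 = 1205
d²(Z, class-E) = (4−2)² + (30−22)² = 4 + 64 = 68
d²(Z, class-F) = (4−5)² + (30−7)² = 1 + 529 = 530
Sorted ascending: class-E, class-F, class-C, class-B, … — the third-nearest is class-C.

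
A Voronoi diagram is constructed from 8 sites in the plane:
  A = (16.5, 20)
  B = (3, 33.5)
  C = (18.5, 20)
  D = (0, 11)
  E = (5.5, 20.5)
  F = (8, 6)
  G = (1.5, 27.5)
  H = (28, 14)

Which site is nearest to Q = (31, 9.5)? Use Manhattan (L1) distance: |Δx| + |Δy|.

d(Q,A) = 14.5 + 10.5 = 25
d(Q,B) = 28 + 24 = 52
d(Q,C) = 12.5 + 10.5 = 23
d(Q,D) = 31 + 1.5 = 32.5
d(Q,E) = 25.5 + 11 = 36.5
d(Q,F) = 23 + 3.5 = 26.5
d(Q,G) = 29.5 + 18 = 47.5
d(Q,H) = 3 + 4.5 = 7.5
The smallest is to H, so Q lies in the Voronoi region of H.

H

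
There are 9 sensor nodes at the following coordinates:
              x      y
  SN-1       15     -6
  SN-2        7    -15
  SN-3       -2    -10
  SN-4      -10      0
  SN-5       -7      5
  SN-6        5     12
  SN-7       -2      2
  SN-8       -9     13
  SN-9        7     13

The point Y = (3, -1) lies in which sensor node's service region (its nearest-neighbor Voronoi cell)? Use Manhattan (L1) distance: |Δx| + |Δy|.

SN-7

d(Y, SN-1) = |3−15| + |-1−(-6)| = 12 + 5 = 17
d(Y, SN-2) = |3−7| + |-1−(-15)| = 4 + 14 = 18
d(Y, SN-3) = |3−(-2)| + |-1−(-10)| = 5 + 9 = 14
d(Y, SN-4) = |3−(-10)| + |-1−0| = 13 + 1 = 14
d(Y, SN-5) = |3−(-7)| + |-1−5| = 10 + 6 = 16
d(Y, SN-6) = |3−5| + |-1−12| = 2 + 13 = 15
d(Y, SN-7) = |3−(-2)| + |-1−2| = 5 + 3 = 8
d(Y, SN-8) = |3−(-9)| + |-1−13| = 12 + 14 = 26
d(Y, SN-9) = |3−7| + |-1−13| = 4 + 14 = 18
The smallest is to SN-7, so Y lies in the Voronoi region of SN-7.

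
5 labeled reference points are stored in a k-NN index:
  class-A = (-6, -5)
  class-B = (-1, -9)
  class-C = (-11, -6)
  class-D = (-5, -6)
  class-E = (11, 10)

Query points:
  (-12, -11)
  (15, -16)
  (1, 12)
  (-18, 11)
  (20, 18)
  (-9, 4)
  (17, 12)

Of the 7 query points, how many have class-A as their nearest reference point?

(-12, -11) — d² to each: class-A:72, class-B:125, class-C:26, class-D:74, class-E:970 → nearest is class-C
(15, -16) — d² to each: class-A:562, class-B:305, class-C:776, class-D:500, class-E:692 → nearest is class-B
(1, 12) — d² to each: class-A:338, class-B:445, class-C:468, class-D:360, class-E:104 → nearest is class-E
(-18, 11) — d² to each: class-A:400, class-B:689, class-C:338, class-D:458, class-E:842 → nearest is class-C
(20, 18) — d² to each: class-A:1205, class-B:1170, class-C:1537, class-D:1201, class-E:145 → nearest is class-E
(-9, 4) — d² to each: class-A:90, class-B:233, class-C:104, class-D:116, class-E:436 → nearest is class-A
(17, 12) — d² to each: class-A:818, class-B:765, class-C:1108, class-D:808, class-E:40 → nearest is class-E
1 of the 7 points has class-A as nearest.

1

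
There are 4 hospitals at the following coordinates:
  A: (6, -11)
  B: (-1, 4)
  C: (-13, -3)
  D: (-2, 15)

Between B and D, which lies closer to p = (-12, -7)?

Compare squared distances:
|pB|² = (-12−(-1))² + (-7−4)² = 121 + 121 = 242
|pD|² = (-12−(-2))² + (-7−15)² = 100 + 484 = 584
242 < 584, so B is closer.

B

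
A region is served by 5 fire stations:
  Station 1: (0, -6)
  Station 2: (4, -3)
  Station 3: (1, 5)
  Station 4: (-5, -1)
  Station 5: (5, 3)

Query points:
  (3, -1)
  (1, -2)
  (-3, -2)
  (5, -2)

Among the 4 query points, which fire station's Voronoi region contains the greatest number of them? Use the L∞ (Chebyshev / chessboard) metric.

(3, -1) — d to each: Station 1:5, Station 2:2, Station 3:6, Station 4:8, Station 5:4 → nearest is Station 2
(1, -2) — d to each: Station 1:4, Station 2:3, Station 3:7, Station 4:6, Station 5:5 → nearest is Station 2
(-3, -2) — d to each: Station 1:4, Station 2:7, Station 3:7, Station 4:2, Station 5:8 → nearest is Station 4
(5, -2) — d to each: Station 1:5, Station 2:1, Station 3:7, Station 4:10, Station 5:5 → nearest is Station 2
Tally — Station 2:3, Station 4:1. Station 2 captures the most (3).

Station 2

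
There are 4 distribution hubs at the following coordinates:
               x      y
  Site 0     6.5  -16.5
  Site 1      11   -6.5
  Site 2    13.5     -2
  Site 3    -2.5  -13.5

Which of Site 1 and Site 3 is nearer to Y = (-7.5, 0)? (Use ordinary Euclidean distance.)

Site 3

Compare squared distances:
d²(Y, Site 1) = (-7.5−11)² + (0−(-6.5))² = 342.25 + 42.25 = 384.5
d²(Y, Site 3) = (-7.5−(-2.5))² + (0−(-13.5))² = 25 + 182.25 = 207.25
384.5 > 207.25, so Site 3 is closer.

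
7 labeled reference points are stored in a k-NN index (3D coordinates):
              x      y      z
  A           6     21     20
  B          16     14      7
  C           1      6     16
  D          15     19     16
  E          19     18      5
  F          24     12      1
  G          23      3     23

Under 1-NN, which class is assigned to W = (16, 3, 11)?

Since √ is increasing, it suffices to compare squared distances:
|WA|² = (16−6)² + (3−21)² + (11−20)² = 100 + 324 + 81 = 505
|WB|² = (16−16)² + (3−14)² + (11−7)² = 0 + 121 + 16 = 137
|WC|² = (16−1)² + (3−6)² + (11−16)² = 225 + 9 + 25 = 259
|WD|² = (16−15)² + (3−19)² + (11−16)² = 1 + 256 + 25 = 282
|WE|² = (16−19)² + (3−18)² + (11−5)² = 9 + 225 + 36 = 270
|WF|² = (16−24)² + (3−12)² + (11−1)² = 64 + 81 + 100 = 245
|WG|² = (16−23)² + (3−3)² + (11−23)² = 49 + 0 + 144 = 193
B is nearest.

B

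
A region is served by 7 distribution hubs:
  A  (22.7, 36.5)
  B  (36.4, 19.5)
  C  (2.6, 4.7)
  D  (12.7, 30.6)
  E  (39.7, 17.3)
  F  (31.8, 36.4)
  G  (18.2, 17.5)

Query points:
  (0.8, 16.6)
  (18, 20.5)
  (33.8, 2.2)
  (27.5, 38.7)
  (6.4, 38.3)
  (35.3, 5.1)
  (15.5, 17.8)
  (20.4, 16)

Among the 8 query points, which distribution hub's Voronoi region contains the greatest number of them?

G

(0.8, 16.6) — d² to each: A:875.62, B:1275.77, C:144.85, D:337.61, E:1513.7, F:1353.04, G:303.57 → nearest is C
(18, 20.5) — d² to each: A:278.09, B:339.56, C:486.8, D:130.1, E:481.13, F:443.25, G:9.04 → nearest is G
(33.8, 2.2) — d² to each: A:1299.7, B:306.05, C:979.69, D:1251.77, E:262.82, F:1173.64, G:477.45 → nearest is E
(27.5, 38.7) — d² to each: A:27.88, B:447.85, C:1776.01, D:284.65, E:606.8, F:23.78, G:535.93 → nearest is F
(6.4, 38.3) — d² to each: A:268.93, B:1253.44, C:1143.4, D:98.98, E:1549.89, F:648.77, G:571.88 → nearest is D
(35.3, 5.1) — d² to each: A:1144.72, B:208.57, C:1069.45, D:1161.01, E:168.2, F:991.94, G:446.17 → nearest is E
(15.5, 17.8) — d² to each: A:401.53, B:439.7, C:338.02, D:171.68, E:585.89, F:611.65, G:7.38 → nearest is G
(20.4, 16) — d² to each: A:425.54, B:268.25, C:444.53, D:272.45, E:374.18, F:546.12, G:7.09 → nearest is G
Tally — C:1, D:1, E:2, F:1, G:3. G captures the most (3).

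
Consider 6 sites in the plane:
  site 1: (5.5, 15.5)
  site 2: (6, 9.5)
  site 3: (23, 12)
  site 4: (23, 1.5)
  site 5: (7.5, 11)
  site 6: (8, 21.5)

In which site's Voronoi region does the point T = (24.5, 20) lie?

Squared Euclidean distances:
d²(T, site 1) = (24.5−5.5)² + (20−15.5)² = 361 + 20.25 = 381.25
d²(T, site 2) = (24.5−6)² + (20−9.5)² = 342.25 + 110.25 = 452.5
d²(T, site 3) = (24.5−23)² + (20−12)² = 2.25 + 64 = 66.25
d²(T, site 4) = (24.5−23)² + (20−1.5)² = 2.25 + 342.25 = 344.5
d²(T, site 5) = (24.5−7.5)² + (20−11)² = 289 + 81 = 370
d²(T, site 6) = (24.5−8)² + (20−21.5)² = 272.25 + 2.25 = 274.5
The smallest is to site 3, so T lies in the Voronoi region of site 3.

site 3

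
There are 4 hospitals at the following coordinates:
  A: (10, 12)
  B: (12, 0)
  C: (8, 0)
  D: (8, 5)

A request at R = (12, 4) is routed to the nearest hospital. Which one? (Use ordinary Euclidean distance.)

Squared Euclidean distances:
|RA|² = (12−10)² + (4−12)² = 4 + 64 = 68
|RB|² = (12−12)² + (4−0)² = 0 + 16 = 16
|RC|² = (12−8)² + (4−0)² = 16 + 16 = 32
|RD|² = (12−8)² + (4−5)² = 16 + 1 = 17
The smallest is to B, so R lies in the Voronoi region of B.

B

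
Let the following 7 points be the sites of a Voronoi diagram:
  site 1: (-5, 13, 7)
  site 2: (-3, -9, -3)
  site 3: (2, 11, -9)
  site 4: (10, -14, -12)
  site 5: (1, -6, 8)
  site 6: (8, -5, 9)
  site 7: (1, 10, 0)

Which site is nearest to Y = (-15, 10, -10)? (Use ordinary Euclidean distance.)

Since √ is increasing, it suffices to compare squared distances:
d²(Y, site 1) = (-15−(-5))² + (10−13)² + (-10−7)² = 100 + 9 + 289 = 398
d²(Y, site 2) = (-15−(-3))² + (10−(-9))² + (-10−(-3))² = 144 + 361 + 49 = 554
d²(Y, site 3) = (-15−2)² + (10−11)² + (-10−(-9))² = 289 + 1 + 1 = 291
d²(Y, site 4) = (-15−10)² + (10−(-14))² + (-10−(-12))² = 625 + 576 + 4 = 1205
d²(Y, site 5) = (-15−1)² + (10−(-6))² + (-10−8)² = 256 + 256 + 324 = 836
d²(Y, site 6) = (-15−8)² + (10−(-5))² + (-10−9)² = 529 + 225 + 361 = 1115
d²(Y, site 7) = (-15−1)² + (10−10)² + (-10−0)² = 256 + 0 + 100 = 356
The smallest is to site 3, so Y lies in the Voronoi region of site 3.

site 3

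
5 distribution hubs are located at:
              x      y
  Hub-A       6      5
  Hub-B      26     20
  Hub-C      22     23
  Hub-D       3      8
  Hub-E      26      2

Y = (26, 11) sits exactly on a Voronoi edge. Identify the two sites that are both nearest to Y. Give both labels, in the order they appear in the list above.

Squared distances from Y to each site:
d²(Y, Hub-A) = (26−6)² + (11−5)² = 400 + 36 = 436
d²(Y, Hub-B) = (26−26)² + (11−20)² = 0 + 81 = 81
d²(Y, Hub-C) = (26−22)² + (11−23)² = 16 + 144 = 160
d²(Y, Hub-D) = (26−3)² + (11−8)² = 529 + 9 = 538
d²(Y, Hub-E) = (26−26)² + (11−2)² = 0 + 81 = 81
Y is equidistant from Hub-B and Hub-E (both at squared distance 81), and every other site is strictly farther — so Y lies on the Hub-B–Hub-E Voronoi edge.

Hub-B and Hub-E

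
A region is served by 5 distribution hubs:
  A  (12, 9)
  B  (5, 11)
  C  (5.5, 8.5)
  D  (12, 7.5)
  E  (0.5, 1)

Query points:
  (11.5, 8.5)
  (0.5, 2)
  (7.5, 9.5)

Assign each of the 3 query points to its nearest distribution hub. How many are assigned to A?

1

(11.5, 8.5) — d² to each: A:0.5, B:48.5, C:36, D:1.25, E:177.25 → nearest is A
(0.5, 2) — d² to each: A:181.25, B:101.25, C:67.25, D:162.5, E:1 → nearest is E
(7.5, 9.5) — d² to each: A:20.5, B:8.5, C:5, D:24.25, E:121.25 → nearest is C
1 of the 3 points has A as nearest.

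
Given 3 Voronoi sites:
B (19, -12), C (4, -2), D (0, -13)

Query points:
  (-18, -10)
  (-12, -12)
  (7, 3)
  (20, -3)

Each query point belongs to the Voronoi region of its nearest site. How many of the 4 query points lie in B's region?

1

(-18, -10) — d² to each: B:1373, C:548, D:333 → nearest is D
(-12, -12) — d² to each: B:961, C:356, D:145 → nearest is D
(7, 3) — d² to each: B:369, C:34, D:305 → nearest is C
(20, -3) — d² to each: B:82, C:257, D:500 → nearest is B
1 of the 4 points has B as nearest.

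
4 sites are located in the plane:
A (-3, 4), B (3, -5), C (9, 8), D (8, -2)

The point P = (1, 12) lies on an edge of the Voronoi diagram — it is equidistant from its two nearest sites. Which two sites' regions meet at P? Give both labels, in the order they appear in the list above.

Squared distances from P to each site:
|PA|² = (1−(-3))² + (12−4)² = 16 + 64 = 80
|PB|² = (1−3)² + (12−(-5))² = 4 + 289 = 293
|PC|² = (1−9)² + (12−8)² = 64 + 16 = 80
|PD|² = (1−8)² + (12−(-2))² = 49 + 196 = 245
P is equidistant from A and C (both at squared distance 80), and every other site is strictly farther — so P lies on the A–C Voronoi edge.

A and C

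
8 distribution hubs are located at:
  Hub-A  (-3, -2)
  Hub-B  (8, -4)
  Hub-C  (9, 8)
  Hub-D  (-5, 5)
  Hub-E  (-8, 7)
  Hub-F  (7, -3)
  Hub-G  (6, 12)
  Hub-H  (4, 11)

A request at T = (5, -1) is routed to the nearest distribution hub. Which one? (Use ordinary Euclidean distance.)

Hub-F

Squared Euclidean distances:
d²(T, Hub-A) = (5−(-3))² + (-1−(-2))² = 64 + 1 = 65
d²(T, Hub-B) = (5−8)² + (-1−(-4))² = 9 + 9 = 18
d²(T, Hub-C) = (5−9)² + (-1−8)² = 16 + 81 = 97
d²(T, Hub-D) = (5−(-5))² + (-1−5)² = 100 + 36 = 136
d²(T, Hub-E) = (5−(-8))² + (-1−7)² = 169 + 64 = 233
d²(T, Hub-F) = (5−7)² + (-1−(-3))² = 4 + 4 = 8
d²(T, Hub-G) = (5−6)² + (-1−12)² = 1 + 169 = 170
d²(T, Hub-H) = (5−4)² + (-1−11)² = 1 + 144 = 145
Minimum is at Hub-F.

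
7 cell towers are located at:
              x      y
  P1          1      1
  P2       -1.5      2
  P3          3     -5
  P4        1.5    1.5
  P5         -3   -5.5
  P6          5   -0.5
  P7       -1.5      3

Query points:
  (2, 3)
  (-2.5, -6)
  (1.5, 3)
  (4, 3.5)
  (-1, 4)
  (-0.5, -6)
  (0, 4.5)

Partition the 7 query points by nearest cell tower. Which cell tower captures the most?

P4

(2, 3) — d² to each: P1:5, P2:13.25, P3:65, P4:2.5, P5:97.25, P6:21.25, P7:12.25 → nearest is P4
(-2.5, -6) — d² to each: P1:61.25, P2:65, P3:31.25, P4:72.25, P5:0.5, P6:86.5, P7:82 → nearest is P5
(1.5, 3) — d² to each: P1:4.25, P2:10, P3:66.25, P4:2.25, P5:92.5, P6:24.5, P7:9 → nearest is P4
(4, 3.5) — d² to each: P1:15.25, P2:32.5, P3:73.25, P4:10.25, P5:130, P6:17, P7:30.5 → nearest is P4
(-1, 4) — d² to each: P1:13, P2:4.25, P3:97, P4:12.5, P5:94.25, P6:56.25, P7:1.25 → nearest is P7
(-0.5, -6) — d² to each: P1:51.25, P2:65, P3:13.25, P4:60.25, P5:6.5, P6:60.5, P7:82 → nearest is P5
(0, 4.5) — d² to each: P1:13.25, P2:8.5, P3:99.25, P4:11.25, P5:109, P6:50, P7:4.5 → nearest is P7
Tally — P4:3, P5:2, P7:2. P4 captures the most (3).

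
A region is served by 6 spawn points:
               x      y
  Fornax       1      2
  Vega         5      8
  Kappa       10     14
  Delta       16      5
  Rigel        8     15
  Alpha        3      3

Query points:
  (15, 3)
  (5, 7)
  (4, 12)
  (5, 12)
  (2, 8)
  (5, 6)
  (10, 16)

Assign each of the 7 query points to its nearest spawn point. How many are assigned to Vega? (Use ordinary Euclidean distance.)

5

(15, 3) — d² to each: Fornax:197, Vega:125, Kappa:146, Delta:5, Rigel:193, Alpha:144 → nearest is Delta
(5, 7) — d² to each: Fornax:41, Vega:1, Kappa:74, Delta:125, Rigel:73, Alpha:20 → nearest is Vega
(4, 12) — d² to each: Fornax:109, Vega:17, Kappa:40, Delta:193, Rigel:25, Alpha:82 → nearest is Vega
(5, 12) — d² to each: Fornax:116, Vega:16, Kappa:29, Delta:170, Rigel:18, Alpha:85 → nearest is Vega
(2, 8) — d² to each: Fornax:37, Vega:9, Kappa:100, Delta:205, Rigel:85, Alpha:26 → nearest is Vega
(5, 6) — d² to each: Fornax:32, Vega:4, Kappa:89, Delta:122, Rigel:90, Alpha:13 → nearest is Vega
(10, 16) — d² to each: Fornax:277, Vega:89, Kappa:4, Delta:157, Rigel:5, Alpha:218 → nearest is Kappa
5 of the 7 points have Vega as nearest.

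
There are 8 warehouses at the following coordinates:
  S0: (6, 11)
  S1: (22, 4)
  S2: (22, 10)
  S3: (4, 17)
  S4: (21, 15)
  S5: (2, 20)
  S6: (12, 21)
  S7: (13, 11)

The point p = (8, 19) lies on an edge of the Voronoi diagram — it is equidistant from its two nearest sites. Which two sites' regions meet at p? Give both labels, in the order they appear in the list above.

Squared distances from p to each site:
|pS0|² = (8−6)² + (19−11)² = 4 + 64 = 68
|pS1|² = (8−22)² + (19−4)² = 196 + 225 = 421
|pS2|² = (8−22)² + (19−10)² = 196 + 81 = 277
|pS3|² = (8−4)² + (19−17)² = 16 + 4 = 20
|pS4|² = (8−21)² + (19−15)² = 169 + 16 = 185
|pS5|² = (8−2)² + (19−20)² = 36 + 1 = 37
|pS6|² = (8−12)² + (19−21)² = 16 + 4 = 20
|pS7|² = (8−13)² + (19−11)² = 25 + 64 = 89
p is equidistant from S3 and S6 (both at squared distance 20), and every other site is strictly farther — so p lies on the S3–S6 Voronoi edge.

S3 and S6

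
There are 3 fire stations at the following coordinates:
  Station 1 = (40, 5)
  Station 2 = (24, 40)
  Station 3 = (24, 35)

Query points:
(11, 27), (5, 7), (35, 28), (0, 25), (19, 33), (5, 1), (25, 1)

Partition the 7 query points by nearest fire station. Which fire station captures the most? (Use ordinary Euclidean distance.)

(11, 27) — d² to each: Station 1:1325, Station 2:338, Station 3:233 → nearest is Station 3
(5, 7) — d² to each: Station 1:1229, Station 2:1450, Station 3:1145 → nearest is Station 3
(35, 28) — d² to each: Station 1:554, Station 2:265, Station 3:170 → nearest is Station 3
(0, 25) — d² to each: Station 1:2000, Station 2:801, Station 3:676 → nearest is Station 3
(19, 33) — d² to each: Station 1:1225, Station 2:74, Station 3:29 → nearest is Station 3
(5, 1) — d² to each: Station 1:1241, Station 2:1882, Station 3:1517 → nearest is Station 1
(25, 1) — d² to each: Station 1:241, Station 2:1522, Station 3:1157 → nearest is Station 1
Tally — Station 1:2, Station 3:5. Station 3 captures the most (5).

Station 3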